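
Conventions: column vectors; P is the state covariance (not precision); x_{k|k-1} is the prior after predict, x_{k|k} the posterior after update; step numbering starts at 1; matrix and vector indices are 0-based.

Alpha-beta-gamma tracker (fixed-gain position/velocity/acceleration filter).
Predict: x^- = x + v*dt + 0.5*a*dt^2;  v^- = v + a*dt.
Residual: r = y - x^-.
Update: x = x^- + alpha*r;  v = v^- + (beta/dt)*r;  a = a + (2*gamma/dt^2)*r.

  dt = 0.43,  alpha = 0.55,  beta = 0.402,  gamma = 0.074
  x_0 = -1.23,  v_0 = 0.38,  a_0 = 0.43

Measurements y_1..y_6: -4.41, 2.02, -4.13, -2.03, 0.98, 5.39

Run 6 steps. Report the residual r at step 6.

resid = 4.8039

step 1: x_pred=-1.0268  r=-3.3832  x^+=-2.8876  v^+=-2.5980  a^+=-2.2780
step 2: x_pred=-4.2153  r=6.2353  x^+=-0.7859  v^+=2.2518  a^+=2.7130
step 3: x_pred=0.4332  r=-4.5632  x^+=-2.0766  v^+=-0.8477  a^+=-0.9396
step 4: x_pred=-2.5279  r=0.4979  x^+=-2.2541  v^+=-0.7862  a^+=-0.5410
step 5: x_pred=-2.6422  r=3.6222  x^+=-0.6500  v^+=2.3675  a^+=2.3583
step 6: x_pred=0.5861  r=4.8039  x^+=3.2282  v^+=7.8726  a^+=6.2035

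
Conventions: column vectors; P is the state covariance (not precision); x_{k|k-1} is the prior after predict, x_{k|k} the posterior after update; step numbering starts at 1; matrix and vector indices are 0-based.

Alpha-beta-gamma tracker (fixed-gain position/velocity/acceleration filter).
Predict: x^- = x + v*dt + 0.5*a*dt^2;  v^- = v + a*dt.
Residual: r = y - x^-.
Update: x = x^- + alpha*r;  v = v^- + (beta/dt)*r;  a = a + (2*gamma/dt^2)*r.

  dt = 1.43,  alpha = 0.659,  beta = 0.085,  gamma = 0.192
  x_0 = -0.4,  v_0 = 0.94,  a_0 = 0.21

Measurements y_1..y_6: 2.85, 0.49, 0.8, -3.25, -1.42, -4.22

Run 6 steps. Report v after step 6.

step 1: x_pred=1.1589  r=1.6911  x^+=2.2733  v^+=1.3408  a^+=0.5276
step 2: x_pred=4.7301  r=-4.2401  x^+=1.9359  v^+=1.8432  a^+=-0.2687
step 3: x_pred=4.2969  r=-3.4969  x^+=1.9925  v^+=1.2511  a^+=-0.9253
step 4: x_pred=2.8355  r=-6.0855  x^+=-1.1749  v^+=-0.4338  a^+=-2.0681
step 5: x_pred=-3.9097  r=2.4897  x^+=-2.2690  v^+=-3.2432  a^+=-1.6006
step 6: x_pred=-8.5433  r=4.3233  x^+=-5.6942  v^+=-5.2750  a^+=-0.7887

v_post = -5.2750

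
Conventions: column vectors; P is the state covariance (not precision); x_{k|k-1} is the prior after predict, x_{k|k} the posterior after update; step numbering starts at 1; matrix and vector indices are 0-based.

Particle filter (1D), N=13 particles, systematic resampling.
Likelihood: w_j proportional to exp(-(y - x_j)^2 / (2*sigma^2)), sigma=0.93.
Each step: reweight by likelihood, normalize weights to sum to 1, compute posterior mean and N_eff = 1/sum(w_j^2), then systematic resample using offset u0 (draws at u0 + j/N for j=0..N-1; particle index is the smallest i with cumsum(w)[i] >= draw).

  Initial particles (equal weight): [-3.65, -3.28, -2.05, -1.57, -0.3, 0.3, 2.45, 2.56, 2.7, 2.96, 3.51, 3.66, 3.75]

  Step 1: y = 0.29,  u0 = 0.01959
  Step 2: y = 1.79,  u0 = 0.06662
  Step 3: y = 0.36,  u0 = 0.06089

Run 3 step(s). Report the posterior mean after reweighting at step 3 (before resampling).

post_mean = 0.3244

step 1: w=[0.0001, 0.0003, 0.0194, 0.0624, 0.3768, 0.4608, 0.0311, 0.0234, 0.0160, 0.0075, 0.0011, 0.0006, 0.0005]  mean=0.0959  Neff=2.7747  idx=[2, 4, 4, 4, 4, 4, 5, 5, 5, 5, 5, 5, 6]
step 2: w=[0.0001, 0.0282, 0.0282, 0.0282, 0.0282, 0.0282, 0.0976, 0.0976, 0.0976, 0.0976, 0.0976, 0.0976, 0.2737]  mean=0.8037  Neff=7.3538  idx=[3, 6, 6, 7, 8, 9, 9, 10, 11, 12, 12, 12, 12]
step 3: w=[0.0856, 0.1099, 0.1099, 0.1099, 0.1099, 0.1099, 0.1099, 0.1099, 0.1099, 0.0088, 0.0088, 0.0088, 0.0088]  mean=0.3244  Neff=9.5924  idx=[0, 1, 2, 2, 3, 4, 4, 5, 6, 7, 7, 8, 11]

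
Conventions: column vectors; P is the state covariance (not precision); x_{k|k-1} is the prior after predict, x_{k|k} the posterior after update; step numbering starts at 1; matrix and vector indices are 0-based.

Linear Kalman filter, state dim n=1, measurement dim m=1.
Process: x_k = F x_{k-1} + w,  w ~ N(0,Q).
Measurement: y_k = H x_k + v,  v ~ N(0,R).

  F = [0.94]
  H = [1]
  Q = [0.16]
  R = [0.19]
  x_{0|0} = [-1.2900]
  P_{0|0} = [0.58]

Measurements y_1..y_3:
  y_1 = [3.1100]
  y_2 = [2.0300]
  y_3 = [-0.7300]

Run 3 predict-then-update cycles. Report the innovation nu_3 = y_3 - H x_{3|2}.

innov = [-2.6376]

step 1: x^-=[-1.2126]  P^-=[0.6725]  S=[0.8625]  K=[0.7797]  nu=[4.3226]  x^+=[2.1578]  P^+=[0.1481]
step 2: x^-=[2.0283]  P^-=[0.2909]  S=[0.4809]  K=[0.6049]  nu=[0.0017]  x^+=[2.0293]  P^+=[0.1149]
step 3: x^-=[1.9076]  P^-=[0.2616]  S=[0.4516]  K=[0.5792]  nu=[-2.6376]  x^+=[0.3798]  P^+=[0.1101]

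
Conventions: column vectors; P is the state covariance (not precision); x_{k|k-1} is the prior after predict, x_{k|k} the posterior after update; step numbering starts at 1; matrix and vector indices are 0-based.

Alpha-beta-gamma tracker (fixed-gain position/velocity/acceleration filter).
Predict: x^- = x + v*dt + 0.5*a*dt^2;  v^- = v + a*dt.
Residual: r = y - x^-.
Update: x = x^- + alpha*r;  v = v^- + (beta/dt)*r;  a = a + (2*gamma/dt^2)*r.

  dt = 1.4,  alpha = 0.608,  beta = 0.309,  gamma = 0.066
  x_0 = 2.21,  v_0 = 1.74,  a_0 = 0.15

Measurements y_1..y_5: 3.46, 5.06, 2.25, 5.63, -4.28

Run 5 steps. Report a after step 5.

a_post = -0.9082

step 1: x_pred=4.7930  r=-1.3330  x^+=3.9825  v^+=1.6558  a^+=0.0602
step 2: x_pred=6.3597  r=-1.2997  x^+=5.5695  v^+=1.4533  a^+=-0.0273
step 3: x_pred=7.5773  r=-5.3273  x^+=4.3383  v^+=0.2392  a^+=-0.3861
step 4: x_pred=4.2948  r=1.3352  x^+=5.1066  v^+=-0.0066  a^+=-0.2962
step 5: x_pred=4.8072  r=-9.0872  x^+=-0.7178  v^+=-2.4269  a^+=-0.9082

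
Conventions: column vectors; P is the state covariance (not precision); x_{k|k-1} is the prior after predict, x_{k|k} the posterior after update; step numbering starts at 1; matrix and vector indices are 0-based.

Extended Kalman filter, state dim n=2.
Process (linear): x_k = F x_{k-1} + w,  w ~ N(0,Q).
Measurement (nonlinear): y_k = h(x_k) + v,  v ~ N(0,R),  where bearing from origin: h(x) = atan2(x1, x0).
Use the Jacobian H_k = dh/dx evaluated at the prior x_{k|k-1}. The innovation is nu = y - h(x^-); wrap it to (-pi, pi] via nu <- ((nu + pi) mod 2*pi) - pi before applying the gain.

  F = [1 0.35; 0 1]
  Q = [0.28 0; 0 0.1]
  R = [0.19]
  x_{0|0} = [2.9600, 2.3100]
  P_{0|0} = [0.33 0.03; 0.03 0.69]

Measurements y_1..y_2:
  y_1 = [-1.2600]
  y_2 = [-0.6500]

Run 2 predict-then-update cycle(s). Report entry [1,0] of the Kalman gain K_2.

K[1,0] = 0.6323

step 1: x^-=[3.7685, 2.3100]  P^-=[0.7155 0.2715; 0.2715 0.7900]  H_jac=[-0.1182 0.1929]  S=[0.2170]  K=[-0.1485; 0.5542]  nu=[-1.8099]  x^+=[4.0373, 1.3069]  P^+=[0.7107 0.2894; 0.2894 0.7233]
step 2: x^-=[4.4947, 1.3069]  P^-=[1.2819 0.5425; 0.5425 0.8233]  H_jac=[-0.0596 0.2051]  S=[0.2159]  K=[0.1613; 0.6323]  nu=[-0.9330]  x^+=[4.3442, 0.7169]  P^+=[1.2763 0.5205; 0.5205 0.7370]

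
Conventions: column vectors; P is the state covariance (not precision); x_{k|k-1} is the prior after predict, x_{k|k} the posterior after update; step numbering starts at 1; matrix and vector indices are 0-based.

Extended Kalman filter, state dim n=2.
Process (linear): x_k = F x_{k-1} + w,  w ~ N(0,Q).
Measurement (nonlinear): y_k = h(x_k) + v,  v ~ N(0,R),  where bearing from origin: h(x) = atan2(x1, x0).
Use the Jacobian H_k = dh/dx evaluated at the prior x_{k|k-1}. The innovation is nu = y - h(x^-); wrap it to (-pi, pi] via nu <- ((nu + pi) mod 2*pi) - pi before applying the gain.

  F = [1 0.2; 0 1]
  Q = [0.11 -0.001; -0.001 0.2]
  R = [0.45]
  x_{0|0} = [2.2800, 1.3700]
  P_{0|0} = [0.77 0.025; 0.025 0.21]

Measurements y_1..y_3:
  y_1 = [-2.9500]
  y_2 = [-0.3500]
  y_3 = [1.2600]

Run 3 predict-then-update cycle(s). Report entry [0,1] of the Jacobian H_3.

step 1: x^-=[2.5540, 1.3700]  P^-=[0.8984 0.0660; 0.0660 0.4100]  H_jac=[-0.1631 0.3041]  S=[0.5053]  K=[-0.2503; 0.2254]  nu=[2.8408]  x^+=[1.8430, 2.0104]  P^+=[0.8667 0.0945; 0.0945 0.3843]
step 2: x^-=[2.2450, 2.0104]  P^-=[1.0299 0.1704; 0.1704 0.5843]  H_jac=[-0.2214 0.2472]  S=[0.5175]  K=[-0.3591; 0.2062]  nu=[-1.0803]  x^+=[2.6330, 1.7876]  P^+=[0.9632 0.2087; 0.2087 0.5623]
step 3: x^-=[2.9906, 1.7876]  P^-=[1.1791 0.3202; 0.3202 0.7623]  H_jac=[-0.1473 0.2464]  S=[0.4986]  K=[-0.1901; 0.2821]  nu=[0.7212]  x^+=[2.8535, 1.9911]  P^+=[1.1611 0.3469; 0.3469 0.7226]

H_jac[0,1] = 0.2464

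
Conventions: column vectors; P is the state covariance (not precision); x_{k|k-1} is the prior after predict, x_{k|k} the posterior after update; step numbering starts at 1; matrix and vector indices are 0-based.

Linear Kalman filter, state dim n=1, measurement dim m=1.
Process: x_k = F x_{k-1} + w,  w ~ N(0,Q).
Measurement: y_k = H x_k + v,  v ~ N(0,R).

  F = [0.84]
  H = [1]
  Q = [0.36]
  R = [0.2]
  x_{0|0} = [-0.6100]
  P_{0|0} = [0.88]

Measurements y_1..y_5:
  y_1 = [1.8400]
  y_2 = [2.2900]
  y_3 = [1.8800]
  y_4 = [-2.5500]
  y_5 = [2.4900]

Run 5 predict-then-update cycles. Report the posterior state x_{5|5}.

step 1: x^-=[-0.5124]  P^-=[0.9809]  S=[1.1809]  K=[0.8306]  nu=[2.3524]  x^+=[1.4416]  P^+=[0.1661]
step 2: x^-=[1.2109]  P^-=[0.4772]  S=[0.6772]  K=[0.7047]  nu=[1.0791]  x^+=[1.9713]  P^+=[0.1409]
step 3: x^-=[1.6559]  P^-=[0.4594]  S=[0.6594]  K=[0.6967]  nu=[0.2241]  x^+=[1.8120]  P^+=[0.1393]
step 4: x^-=[1.5221]  P^-=[0.4583]  S=[0.6583]  K=[0.6962]  nu=[-4.0721]  x^+=[-1.3129]  P^+=[0.1392]
step 5: x^-=[-1.1028]  P^-=[0.4582]  S=[0.6582]  K=[0.6962]  nu=[3.5928]  x^+=[1.3984]  P^+=[0.1392]

x_post = [1.3984]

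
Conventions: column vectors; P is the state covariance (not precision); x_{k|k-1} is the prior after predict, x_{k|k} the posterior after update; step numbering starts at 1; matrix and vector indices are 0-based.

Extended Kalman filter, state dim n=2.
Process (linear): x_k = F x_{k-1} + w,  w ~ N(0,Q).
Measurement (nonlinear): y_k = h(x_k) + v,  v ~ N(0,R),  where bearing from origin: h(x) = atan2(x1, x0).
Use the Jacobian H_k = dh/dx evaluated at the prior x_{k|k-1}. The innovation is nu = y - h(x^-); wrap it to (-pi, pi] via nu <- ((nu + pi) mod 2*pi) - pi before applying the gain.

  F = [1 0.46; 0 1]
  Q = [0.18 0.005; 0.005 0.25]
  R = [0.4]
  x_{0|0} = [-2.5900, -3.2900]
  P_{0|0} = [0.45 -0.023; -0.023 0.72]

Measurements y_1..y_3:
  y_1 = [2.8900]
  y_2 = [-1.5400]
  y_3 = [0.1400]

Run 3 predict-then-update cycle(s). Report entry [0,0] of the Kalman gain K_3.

K[0,0] = -0.0295

step 1: x^-=[-4.1034, -3.2900]  P^-=[0.7612 0.3132; 0.3132 0.9700]  H_jac=[0.1189 -0.1483]  S=[0.4211]  K=[0.1047; -0.2533]  nu=[-0.9274]  x^+=[-4.2005, -3.0551]  P^+=[0.7566 0.3244; 0.3244 0.9430]
step 2: x^-=[-5.6058, -3.0551]  P^-=[1.4345 0.7631; 0.7631 1.1930]  H_jac=[0.0750 -0.1375]  S=[0.4149]  K=[0.0062; -0.2576]  nu=[1.1026]  x^+=[-5.5990, -3.3392]  P^+=[1.4345 0.7638; 0.7638 1.1655]
step 3: x^-=[-7.1350, -3.3392]  P^-=[2.5638 1.3049; 1.3049 1.4155]  H_jac=[0.0538 -0.1150]  S=[0.4100]  K=[-0.0295; -0.2257]  nu=[2.8439]  x^+=[-7.2188, -3.9810]  P^+=[2.5635 1.3022; 1.3022 1.3946]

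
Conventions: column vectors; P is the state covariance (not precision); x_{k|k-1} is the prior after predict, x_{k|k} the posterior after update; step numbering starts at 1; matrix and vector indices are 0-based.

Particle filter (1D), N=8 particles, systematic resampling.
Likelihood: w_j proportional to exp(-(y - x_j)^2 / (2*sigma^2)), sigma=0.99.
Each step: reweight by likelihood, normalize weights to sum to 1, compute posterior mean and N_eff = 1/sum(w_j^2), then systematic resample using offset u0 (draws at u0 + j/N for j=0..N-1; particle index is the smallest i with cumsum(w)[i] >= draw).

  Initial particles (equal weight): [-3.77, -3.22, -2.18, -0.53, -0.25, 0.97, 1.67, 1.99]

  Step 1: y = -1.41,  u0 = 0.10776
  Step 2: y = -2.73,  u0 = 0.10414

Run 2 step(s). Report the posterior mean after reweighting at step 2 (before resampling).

step 1: w=[0.0262, 0.0844, 0.3316, 0.3023, 0.2259, 0.0249, 0.0035, 0.0012]  mean=-1.2773  Neff=3.8347  idx=[1, 2, 2, 3, 3, 3, 4, 5]
step 2: w=[0.3054, 0.2958, 0.2958, 0.0292, 0.0292, 0.0292, 0.0150, 0.0003]  mean=-2.3230  Neff=3.6891  idx=[0, 0, 1, 1, 2, 2, 2, 5]

post_mean = -2.3230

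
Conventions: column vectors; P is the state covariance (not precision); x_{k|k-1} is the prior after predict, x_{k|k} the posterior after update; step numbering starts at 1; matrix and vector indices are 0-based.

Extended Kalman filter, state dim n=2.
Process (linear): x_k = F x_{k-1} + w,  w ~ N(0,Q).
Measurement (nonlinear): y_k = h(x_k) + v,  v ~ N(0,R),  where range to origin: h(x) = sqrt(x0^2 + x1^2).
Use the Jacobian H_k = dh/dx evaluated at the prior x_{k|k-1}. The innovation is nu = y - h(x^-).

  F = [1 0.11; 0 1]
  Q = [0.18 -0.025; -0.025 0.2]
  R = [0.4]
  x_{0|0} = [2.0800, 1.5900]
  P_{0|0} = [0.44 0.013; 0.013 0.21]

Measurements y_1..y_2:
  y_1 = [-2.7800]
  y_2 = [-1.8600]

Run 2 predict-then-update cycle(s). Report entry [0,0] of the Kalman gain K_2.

step 1: x^-=[2.2549, 1.5900]  P^-=[0.6254 0.0111; 0.0111 0.4100]  H_jac=[0.8173 0.5763]  S=[0.9643]  K=[0.5367; 0.2544]  nu=[-5.5391]  x^+=[-0.7177, 0.1807]  P^+=[0.3477 -0.1206; -0.1206 0.3476]
step 2: x^-=[-0.6978, 0.1807]  P^-=[0.5054 -0.1073; -0.1073 0.5476]  H_jac=[-0.9681 0.2507]  S=[0.9601]  K=[-0.5376; 0.2512]  nu=[-2.5808]  x^+=[0.6896, -0.4676]  P^+=[0.2279 0.0223; 0.0223 0.4870]

K[0,0] = -0.5376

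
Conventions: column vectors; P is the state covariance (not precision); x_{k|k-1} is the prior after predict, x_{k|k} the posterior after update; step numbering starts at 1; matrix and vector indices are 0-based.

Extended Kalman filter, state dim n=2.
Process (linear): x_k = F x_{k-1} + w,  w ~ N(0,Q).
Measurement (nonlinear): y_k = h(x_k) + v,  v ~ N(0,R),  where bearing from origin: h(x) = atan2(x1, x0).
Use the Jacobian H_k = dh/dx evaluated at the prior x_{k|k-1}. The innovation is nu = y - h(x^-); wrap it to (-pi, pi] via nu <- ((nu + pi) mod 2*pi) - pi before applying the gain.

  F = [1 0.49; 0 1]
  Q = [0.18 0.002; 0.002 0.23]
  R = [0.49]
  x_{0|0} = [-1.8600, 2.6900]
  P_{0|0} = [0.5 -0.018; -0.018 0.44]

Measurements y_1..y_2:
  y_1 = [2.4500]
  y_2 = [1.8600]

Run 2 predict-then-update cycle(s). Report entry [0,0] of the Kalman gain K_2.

step 1: x^-=[-0.5419, 2.6900]  P^-=[0.7680 0.1996; 0.1996 0.6700]  H_jac=[-0.3572 -0.0720]  S=[0.6018]  K=[-0.4798; -0.1986]  nu=[0.6804]  x^+=[-0.8684, 2.5548]  P^+=[0.6295 0.1422; 0.1422 0.6463]
step 2: x^-=[0.3835, 2.5548]  P^-=[1.1040 0.4609; 0.4609 0.8763]  H_jac=[-0.3828 0.0575]  S=[0.6344]  K=[-0.6244; -0.1987]  nu=[0.4382]  x^+=[0.1099, 2.4678]  P^+=[0.8567 0.3822; 0.3822 0.8512]

K[0,0] = -0.6244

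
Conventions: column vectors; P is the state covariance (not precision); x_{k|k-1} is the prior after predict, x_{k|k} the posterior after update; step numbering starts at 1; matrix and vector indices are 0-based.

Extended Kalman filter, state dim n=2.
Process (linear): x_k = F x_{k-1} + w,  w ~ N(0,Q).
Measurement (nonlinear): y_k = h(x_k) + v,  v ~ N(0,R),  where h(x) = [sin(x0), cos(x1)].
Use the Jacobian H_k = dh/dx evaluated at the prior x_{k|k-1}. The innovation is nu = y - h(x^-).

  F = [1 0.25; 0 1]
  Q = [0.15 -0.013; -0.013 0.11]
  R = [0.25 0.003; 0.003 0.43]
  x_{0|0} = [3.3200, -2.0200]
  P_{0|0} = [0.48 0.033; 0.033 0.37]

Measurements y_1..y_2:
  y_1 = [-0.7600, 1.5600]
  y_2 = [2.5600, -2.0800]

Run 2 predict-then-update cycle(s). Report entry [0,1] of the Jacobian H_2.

step 1: x^-=[2.8150, -2.0200]  P^-=[0.6696 0.1125; 0.1125 0.4800]  H_jac=[-0.9471 0.0000; 0.0000 0.9008]  S=[0.8507 -0.0930; -0.0930 0.8195]  K=[-0.7412 0.0396; -0.0684 0.5199]  nu=[-1.0808, 1.9942]  x^+=[3.6950, -0.9093]  P^+=[0.1955 0.0164; 0.0164 0.2479]
step 2: x^-=[3.4677, -0.9093]  P^-=[0.3692 0.0654; 0.0654 0.3579]  H_jac=[-0.9473 0.0000; 0.0000 0.7891]  S=[0.5813 -0.0459; -0.0459 0.6529]  K=[-0.5987 0.0370; -0.0728 0.4275]  nu=[2.8803, -2.6943]  x^+=[1.6435, -2.2709]  P^+=[0.1579 0.0179; 0.0179 0.2327]

H_jac[0,1] = 0.0000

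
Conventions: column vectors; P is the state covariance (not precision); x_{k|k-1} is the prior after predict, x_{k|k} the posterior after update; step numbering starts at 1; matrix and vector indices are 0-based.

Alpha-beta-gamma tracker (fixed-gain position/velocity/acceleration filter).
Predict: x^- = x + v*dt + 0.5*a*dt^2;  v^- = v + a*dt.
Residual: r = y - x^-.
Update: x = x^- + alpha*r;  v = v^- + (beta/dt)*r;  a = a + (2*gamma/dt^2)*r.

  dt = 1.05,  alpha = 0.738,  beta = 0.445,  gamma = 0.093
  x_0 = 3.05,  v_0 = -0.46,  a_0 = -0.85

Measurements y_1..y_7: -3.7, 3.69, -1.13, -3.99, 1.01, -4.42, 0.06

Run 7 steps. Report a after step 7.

a_post = 0.7337

step 1: x_pred=2.0984  r=-5.7984  x^+=-2.1808  v^+=-3.8099  a^+=-1.8282
step 2: x_pred=-7.1891  r=10.8791  x^+=0.8397  v^+=-1.1189  a^+=0.0071
step 3: x_pred=-0.3313  r=-0.7987  x^+=-0.9207  v^+=-1.4500  a^+=-0.1276
step 4: x_pred=-2.5135  r=-1.4765  x^+=-3.6032  v^+=-2.2097  a^+=-0.3767
step 5: x_pred=-6.1310  r=7.1410  x^+=-0.8609  v^+=0.4212  a^+=0.8280
step 6: x_pred=0.0378  r=-4.4578  x^+=-3.2521  v^+=-0.5986  a^+=0.0760
step 7: x_pred=-3.8387  r=3.8987  x^+=-0.9615  v^+=1.1335  a^+=0.7337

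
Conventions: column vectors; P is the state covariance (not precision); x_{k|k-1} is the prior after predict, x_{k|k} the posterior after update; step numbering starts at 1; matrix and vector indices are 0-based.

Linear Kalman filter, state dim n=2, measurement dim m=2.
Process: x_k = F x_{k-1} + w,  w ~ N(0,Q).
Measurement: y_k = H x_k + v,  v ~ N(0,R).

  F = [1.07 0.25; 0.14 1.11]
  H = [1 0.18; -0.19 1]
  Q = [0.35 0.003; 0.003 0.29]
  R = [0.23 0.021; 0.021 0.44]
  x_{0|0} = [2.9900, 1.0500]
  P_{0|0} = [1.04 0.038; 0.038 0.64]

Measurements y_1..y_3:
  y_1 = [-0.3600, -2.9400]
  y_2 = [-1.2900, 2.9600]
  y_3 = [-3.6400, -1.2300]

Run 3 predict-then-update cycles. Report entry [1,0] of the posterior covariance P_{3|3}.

P_post[1,0] = 0.0068

step 1: x^-=[3.4618, 1.5841]  P^-=[1.6010 0.3829; 0.3829 1.1107]  S=[2.0048 0.2865; 0.2865 1.4631]  K=[0.8490 -0.1125; 0.1948 0.6713]  nu=[-4.1069, -3.8664]  x^+=[0.4098, -1.8114]  P^+=[0.1920 0.0048; 0.0048 0.3004]
step 2: x^-=[-0.0143, -1.9532]  P^-=[0.5912 0.1210; 0.1210 0.6654]  S=[0.8864 0.1453; 0.1453 1.0807]  K=[0.7059 -0.0869; 0.1781 0.5704]  nu=[-0.9241, 4.9105]  x^+=[-1.0932, 0.6833]  P^+=[0.1593 0.0069; 0.0069 0.2560]
step 3: x^-=[-0.9989, 0.6054]  P^-=[0.5520 0.1063; 0.1063 0.6107]  S=[0.8401 0.1287; 0.1287 1.0303]  K=[0.6929 -0.0852; 0.1729 0.5516]  nu=[-2.7501, -2.0252]  x^+=[-2.7320, -0.9871]  P^+=[0.1564 0.0068; 0.0068 0.2476]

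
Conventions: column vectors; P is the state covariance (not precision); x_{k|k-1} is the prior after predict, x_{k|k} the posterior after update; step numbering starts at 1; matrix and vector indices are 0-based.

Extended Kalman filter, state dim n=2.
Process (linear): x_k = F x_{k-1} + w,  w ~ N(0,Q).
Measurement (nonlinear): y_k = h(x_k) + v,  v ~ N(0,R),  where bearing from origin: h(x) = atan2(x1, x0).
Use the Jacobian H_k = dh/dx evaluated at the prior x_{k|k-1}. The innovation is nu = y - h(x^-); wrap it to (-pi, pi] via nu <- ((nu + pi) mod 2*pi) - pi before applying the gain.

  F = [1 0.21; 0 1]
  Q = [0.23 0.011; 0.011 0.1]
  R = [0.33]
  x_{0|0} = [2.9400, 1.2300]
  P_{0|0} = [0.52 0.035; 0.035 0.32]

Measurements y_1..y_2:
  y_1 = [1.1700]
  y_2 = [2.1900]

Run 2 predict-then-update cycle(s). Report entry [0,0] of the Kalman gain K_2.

K[0,0] = -0.1655

step 1: x^-=[3.1983, 1.2300]  P^-=[0.7788 0.1132; 0.1132 0.4200]  H_jac=[-0.1048 0.2724]  S=[0.3632]  K=[-0.1397; 0.2823]  nu=[0.8029]  x^+=[3.0861, 1.4566]  P^+=[0.7717 0.1275; 0.1275 0.3911]
step 2: x^-=[3.3920, 1.4566]  P^-=[1.0725 0.2206; 0.2206 0.4911]  H_jac=[-0.1069 0.2489]  S=[0.3609]  K=[-0.1655; 0.2733]  nu=[1.7844]  x^+=[3.0968, 1.9443]  P^+=[1.0626 0.2370; 0.2370 0.4641]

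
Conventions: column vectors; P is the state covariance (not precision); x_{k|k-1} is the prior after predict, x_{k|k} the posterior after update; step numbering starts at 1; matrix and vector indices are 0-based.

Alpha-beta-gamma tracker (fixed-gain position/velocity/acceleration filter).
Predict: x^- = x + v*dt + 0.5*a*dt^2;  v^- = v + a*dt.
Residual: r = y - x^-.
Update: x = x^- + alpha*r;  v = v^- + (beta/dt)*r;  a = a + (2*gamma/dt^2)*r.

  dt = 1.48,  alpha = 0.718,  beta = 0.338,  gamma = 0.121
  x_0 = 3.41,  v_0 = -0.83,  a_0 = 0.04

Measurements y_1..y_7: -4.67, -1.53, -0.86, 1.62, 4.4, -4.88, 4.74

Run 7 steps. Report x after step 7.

x_post = 3.6531

step 1: x_pred=2.2254  r=-6.8954  x^+=-2.7255  v^+=-2.3456  a^+=-0.7218
step 2: x_pred=-6.9875  r=5.4575  x^+=-3.0690  v^+=-2.1675  a^+=-0.1189
step 3: x_pred=-6.4071  r=5.5471  x^+=-2.4243  v^+=-1.0766  a^+=0.4940
step 4: x_pred=-3.4766  r=5.0966  x^+=0.1828  v^+=0.8185  a^+=1.0571
step 5: x_pred=2.5518  r=1.8482  x^+=3.8788  v^+=2.8050  a^+=1.2613
step 6: x_pred=9.4116  r=-14.2916  x^+=-0.8498  v^+=1.4078  a^+=-0.3177
step 7: x_pred=0.8858  r=3.8542  x^+=3.6531  v^+=1.8178  a^+=0.1081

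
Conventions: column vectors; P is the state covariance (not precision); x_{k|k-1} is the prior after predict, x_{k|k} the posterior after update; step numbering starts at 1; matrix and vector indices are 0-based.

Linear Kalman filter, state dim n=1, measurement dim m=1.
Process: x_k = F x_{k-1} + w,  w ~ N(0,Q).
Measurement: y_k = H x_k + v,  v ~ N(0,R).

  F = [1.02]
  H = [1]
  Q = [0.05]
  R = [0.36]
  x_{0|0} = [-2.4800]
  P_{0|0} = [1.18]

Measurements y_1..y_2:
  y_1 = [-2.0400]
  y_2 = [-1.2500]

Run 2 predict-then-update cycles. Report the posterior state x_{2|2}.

step 1: x^-=[-2.5296]  P^-=[1.2777]  S=[1.6377]  K=[0.7802]  nu=[0.4896]  x^+=[-2.1476]  P^+=[0.2809]
step 2: x^-=[-2.1906]  P^-=[0.3422]  S=[0.7022]  K=[0.4873]  nu=[0.9406]  x^+=[-1.7322]  P^+=[0.1754]

x_post = [-1.7322]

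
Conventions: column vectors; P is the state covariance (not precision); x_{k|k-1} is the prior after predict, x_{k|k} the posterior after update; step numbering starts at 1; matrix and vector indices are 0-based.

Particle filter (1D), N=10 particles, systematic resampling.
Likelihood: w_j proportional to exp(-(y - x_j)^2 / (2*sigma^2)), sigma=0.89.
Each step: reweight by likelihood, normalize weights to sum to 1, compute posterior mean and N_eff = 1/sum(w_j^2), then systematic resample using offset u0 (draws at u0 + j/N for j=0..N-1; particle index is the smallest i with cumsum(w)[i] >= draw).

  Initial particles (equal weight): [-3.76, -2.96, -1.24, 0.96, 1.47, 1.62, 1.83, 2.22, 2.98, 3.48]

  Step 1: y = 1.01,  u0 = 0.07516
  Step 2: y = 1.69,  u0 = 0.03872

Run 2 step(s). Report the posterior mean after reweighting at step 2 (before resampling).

step 1: w=[0.0000, 0.0000, 0.0106, 0.2584, 0.2265, 0.2046, 0.1693, 0.1027, 0.0223, 0.0055]  mean=1.5229  Neff=5.0050  idx=[3, 3, 4, 4, 4, 5, 5, 6, 7, 8]
step 2: w=[0.0840, 0.0840, 0.1140, 0.1140, 0.1140, 0.1172, 0.1172, 0.1161, 0.0984, 0.0411]  mean=1.5972  Neff=9.4857  idx=[0, 1, 2, 3, 4, 5, 6, 6, 7, 8]

post_mean = 1.5972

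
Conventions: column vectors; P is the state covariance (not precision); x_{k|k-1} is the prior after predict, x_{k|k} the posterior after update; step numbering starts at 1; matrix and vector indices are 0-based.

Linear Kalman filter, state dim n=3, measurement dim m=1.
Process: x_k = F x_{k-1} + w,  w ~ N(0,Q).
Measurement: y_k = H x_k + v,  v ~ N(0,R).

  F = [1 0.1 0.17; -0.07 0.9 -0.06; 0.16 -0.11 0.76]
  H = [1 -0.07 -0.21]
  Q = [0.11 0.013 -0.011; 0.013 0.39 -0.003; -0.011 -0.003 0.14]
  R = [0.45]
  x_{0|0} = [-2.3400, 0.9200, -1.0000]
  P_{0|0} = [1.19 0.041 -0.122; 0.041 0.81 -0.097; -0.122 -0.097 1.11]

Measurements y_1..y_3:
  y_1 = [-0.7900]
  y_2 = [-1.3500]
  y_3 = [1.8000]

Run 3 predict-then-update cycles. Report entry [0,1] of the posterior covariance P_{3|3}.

step 1: x^-=[-2.4180, 1.0518, -1.2356]  P^-=[1.3036 0.0224 0.2085; 0.0224 1.0602 -0.2002; 0.2085 -0.2002 0.8065]  S=[1.6978]  K=[0.7411; -0.0057; 0.0313]  nu=[1.4421]  x^+=[-1.3492, 1.0435, -1.1905]  P^+=[0.3711 0.0296 0.1691; 0.0296 1.0602 -0.1999; 0.1691 -0.1999 0.8048]
step 2: x^-=[-1.4472, 1.1050, -1.2354]  P^-=[0.5716 0.0591 0.2596; 0.0591 1.2727 -0.2930; 0.2596 -0.2930 0.7007]  S=[0.9328]  K=[0.5499; 0.0339; 0.1425]  nu=[-0.0849]  x^+=[-1.4939, 1.1022, -1.2475]  P^+=[0.2895 0.0418 0.1865; 0.0418 1.2717 -0.2975; 0.1865 -0.2975 0.6818]
step 3: x^-=[-1.5958, 1.1714, -1.3084]  P^-=[0.4936 0.0804 0.2352; 0.0804 1.4523 -0.3741; 0.2352 -0.3741 0.6502]  S=[0.8583]  K=[0.5109; 0.0667; 0.1455]  nu=[3.2030]  x^+=[0.0408, 1.3851, -0.8424]  P^+=[0.2695 0.0511 0.1714; 0.0511 1.4485 -0.3824; 0.1714 -0.3824 0.6320]

P_post[0,1] = 0.0511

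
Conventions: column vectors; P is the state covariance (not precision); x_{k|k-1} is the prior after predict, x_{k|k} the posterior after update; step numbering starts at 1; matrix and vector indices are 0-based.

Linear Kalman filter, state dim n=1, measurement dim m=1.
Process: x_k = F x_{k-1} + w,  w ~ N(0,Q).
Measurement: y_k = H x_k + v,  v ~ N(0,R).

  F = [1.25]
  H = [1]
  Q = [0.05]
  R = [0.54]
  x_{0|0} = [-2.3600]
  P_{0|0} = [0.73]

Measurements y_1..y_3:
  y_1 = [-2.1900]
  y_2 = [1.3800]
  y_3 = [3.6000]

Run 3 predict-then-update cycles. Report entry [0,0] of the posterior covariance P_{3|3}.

step 1: x^-=[-2.9500]  P^-=[1.1906]  S=[1.7306]  K=[0.6880]  nu=[0.7600]  x^+=[-2.4271]  P^+=[0.3715]
step 2: x^-=[-3.0339]  P^-=[0.6305]  S=[1.1705]  K=[0.5387]  nu=[4.4139]  x^+=[-0.6564]  P^+=[0.2909]
step 3: x^-=[-0.8205]  P^-=[0.5045]  S=[1.0445]  K=[0.4830]  nu=[4.4205]  x^+=[1.3146]  P^+=[0.2608]

P_post[0,0] = 0.2608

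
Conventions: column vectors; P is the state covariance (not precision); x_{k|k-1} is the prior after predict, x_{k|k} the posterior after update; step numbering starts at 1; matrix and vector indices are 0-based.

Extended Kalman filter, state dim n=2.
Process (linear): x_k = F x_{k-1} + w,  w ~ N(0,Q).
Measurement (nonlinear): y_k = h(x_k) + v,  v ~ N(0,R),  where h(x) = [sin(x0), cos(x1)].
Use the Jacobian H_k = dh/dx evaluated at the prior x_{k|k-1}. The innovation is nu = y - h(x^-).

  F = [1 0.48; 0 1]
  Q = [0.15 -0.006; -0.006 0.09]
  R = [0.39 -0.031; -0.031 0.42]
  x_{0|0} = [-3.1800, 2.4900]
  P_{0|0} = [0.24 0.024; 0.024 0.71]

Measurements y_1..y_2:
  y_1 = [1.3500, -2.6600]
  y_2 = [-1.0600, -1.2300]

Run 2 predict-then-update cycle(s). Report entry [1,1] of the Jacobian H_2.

H_jac[1,1] = 0.0812

step 1: x^-=[-1.9848, 2.4900]  P^-=[0.5766 0.3588; 0.3588 0.8000]  H_jac=[-0.4023 0.0000; 0.0000 -0.6065]  S=[0.4833 0.0565; 0.0565 0.7142]  K=[-0.4485 -0.2692; -0.2212 -0.6618]  nu=[2.2655, -1.8649]  x^+=[-2.4988, 3.2229]  P^+=[0.4140 0.1635; 0.1635 0.4470]
step 2: x^-=[-0.9518, 3.2229]  P^-=[0.8240 0.3720; 0.3720 0.5370]  H_jac=[0.5802 0.0000; 0.0000 0.0812]  S=[0.6674 -0.0135; -0.0135 0.4235]  K=[0.7182 0.0942; 0.3257 0.1134]  nu=[-0.2455, -0.2333]  x^+=[-1.1502, 3.1165]  P^+=[0.4778 0.2129; 0.2129 0.4617]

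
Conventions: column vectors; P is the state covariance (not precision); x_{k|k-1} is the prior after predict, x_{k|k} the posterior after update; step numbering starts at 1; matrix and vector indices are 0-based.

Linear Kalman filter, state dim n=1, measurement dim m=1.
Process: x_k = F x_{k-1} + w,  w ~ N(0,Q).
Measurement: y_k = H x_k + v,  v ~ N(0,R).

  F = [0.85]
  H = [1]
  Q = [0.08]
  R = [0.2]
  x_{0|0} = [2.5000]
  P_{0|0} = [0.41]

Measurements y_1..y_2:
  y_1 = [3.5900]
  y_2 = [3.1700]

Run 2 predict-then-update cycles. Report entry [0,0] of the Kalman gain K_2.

K[0,0] = 0.4657

step 1: x^-=[2.1250]  P^-=[0.3762]  S=[0.5762]  K=[0.6529]  nu=[1.4650]  x^+=[3.0815]  P^+=[0.1306]
step 2: x^-=[2.6193]  P^-=[0.1743]  S=[0.3743]  K=[0.4657]  nu=[0.5507]  x^+=[2.8758]  P^+=[0.0931]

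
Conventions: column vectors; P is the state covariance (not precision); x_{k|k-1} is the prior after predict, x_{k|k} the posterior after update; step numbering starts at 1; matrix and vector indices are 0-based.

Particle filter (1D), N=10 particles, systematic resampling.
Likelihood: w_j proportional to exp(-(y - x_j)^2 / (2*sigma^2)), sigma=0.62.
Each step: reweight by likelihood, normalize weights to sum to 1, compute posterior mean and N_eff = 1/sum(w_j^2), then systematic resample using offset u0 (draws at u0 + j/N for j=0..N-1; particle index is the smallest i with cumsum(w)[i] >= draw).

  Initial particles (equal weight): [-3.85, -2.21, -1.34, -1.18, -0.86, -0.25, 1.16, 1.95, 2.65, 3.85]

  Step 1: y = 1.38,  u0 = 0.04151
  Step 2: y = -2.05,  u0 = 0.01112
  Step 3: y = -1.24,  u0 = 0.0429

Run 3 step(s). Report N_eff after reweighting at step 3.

step 1: w=[0.0000, 0.0000, 0.0000, 0.0001, 0.0008, 0.0180, 0.5364, 0.3743, 0.0701, 0.0002]  mean=1.5332  Neff=2.3092  idx=[6, 6, 6, 6, 6, 6, 7, 7, 7, 8]
step 2: w=[0.1666, 0.1666, 0.1666, 0.1666, 0.1666, 0.1666, 0.0001, 0.0001, 0.0001, 0.0000]  mean=1.1602  Neff=6.0036  idx=[0, 0, 1, 1, 2, 3, 3, 4, 4, 5]
step 3: w=[0.1000, 0.1000, 0.1000, 0.1000, 0.1000, 0.1000, 0.1000, 0.1000, 0.1000, 0.1000]  mean=1.1600  Neff=10.0000  idx=[0, 1, 2, 3, 4, 5, 6, 7, 8, 9]

N_eff = 10.0000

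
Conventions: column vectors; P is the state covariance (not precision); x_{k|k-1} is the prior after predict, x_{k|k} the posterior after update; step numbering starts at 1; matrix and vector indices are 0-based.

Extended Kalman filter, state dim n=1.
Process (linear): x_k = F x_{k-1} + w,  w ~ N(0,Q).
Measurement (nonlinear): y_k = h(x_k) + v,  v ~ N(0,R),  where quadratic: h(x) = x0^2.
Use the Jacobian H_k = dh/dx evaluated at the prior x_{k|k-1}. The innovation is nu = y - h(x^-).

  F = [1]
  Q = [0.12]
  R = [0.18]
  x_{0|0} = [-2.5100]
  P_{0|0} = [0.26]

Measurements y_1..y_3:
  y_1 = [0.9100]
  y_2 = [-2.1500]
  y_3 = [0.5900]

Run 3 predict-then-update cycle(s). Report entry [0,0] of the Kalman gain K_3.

step 1: x^-=[-2.5100]  P^-=[0.3800]  H_jac=[-5.0200]  S=[9.7562]  K=[-0.1955]  nu=[-5.3901]  x^+=[-1.4561]  P^+=[0.0070]
step 2: x^-=[-1.4561]  P^-=[0.1270]  H_jac=[-2.9122]  S=[1.2571]  K=[-0.2942]  nu=[-4.2702]  x^+=[-0.1997]  P^+=[0.0182]
step 3: x^-=[-0.1997]  P^-=[0.1382]  H_jac=[-0.3994]  S=[0.2020]  K=[-0.2732]  nu=[0.5501]  x^+=[-0.3500]  P^+=[0.1231]

K[0,0] = -0.2732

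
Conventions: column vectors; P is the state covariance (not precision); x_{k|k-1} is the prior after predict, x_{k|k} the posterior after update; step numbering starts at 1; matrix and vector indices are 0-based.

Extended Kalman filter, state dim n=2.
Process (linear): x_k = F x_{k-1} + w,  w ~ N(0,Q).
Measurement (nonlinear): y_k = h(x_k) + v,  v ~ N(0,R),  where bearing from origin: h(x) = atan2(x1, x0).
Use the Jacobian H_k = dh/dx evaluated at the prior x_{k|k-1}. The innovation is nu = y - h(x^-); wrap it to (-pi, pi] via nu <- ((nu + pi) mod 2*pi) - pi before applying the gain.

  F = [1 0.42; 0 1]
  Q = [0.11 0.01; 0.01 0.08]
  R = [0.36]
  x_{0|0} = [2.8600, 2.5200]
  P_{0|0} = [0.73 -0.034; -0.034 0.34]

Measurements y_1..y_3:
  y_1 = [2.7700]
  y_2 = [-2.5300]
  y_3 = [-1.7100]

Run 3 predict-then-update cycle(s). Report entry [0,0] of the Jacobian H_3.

H_jac[0,0] = -0.0556

step 1: x^-=[3.9184, 2.5200]  P^-=[0.8714 0.1188; 0.1188 0.4200]  H_jac=[-0.1161 0.1805]  S=[0.3805]  K=[-0.2096; 0.1630]  nu=[2.1985]  x^+=[3.4577, 2.8785]  P^+=[0.8547 0.1318; 0.1318 0.4099]
step 2: x^-=[4.6666, 2.8785]  P^-=[1.1477 0.3140; 0.3140 0.4899]  H_jac=[-0.0957 0.1552]  S=[0.3730]  K=[-0.1640; 0.1233]  nu=[-3.0827]  x^+=[5.1721, 2.4984]  P^+=[1.1377 0.3215; 0.3215 0.4842]
step 3: x^-=[6.2214, 2.4984]  P^-=[1.6032 0.5349; 0.5349 0.5642]  H_jac=[-0.0556 0.1384]  S=[0.3675]  K=[-0.0410; 0.1316]  nu=[-2.0919]  x^+=[6.3072, 2.2231]  P^+=[1.6025 0.5368; 0.5368 0.5579]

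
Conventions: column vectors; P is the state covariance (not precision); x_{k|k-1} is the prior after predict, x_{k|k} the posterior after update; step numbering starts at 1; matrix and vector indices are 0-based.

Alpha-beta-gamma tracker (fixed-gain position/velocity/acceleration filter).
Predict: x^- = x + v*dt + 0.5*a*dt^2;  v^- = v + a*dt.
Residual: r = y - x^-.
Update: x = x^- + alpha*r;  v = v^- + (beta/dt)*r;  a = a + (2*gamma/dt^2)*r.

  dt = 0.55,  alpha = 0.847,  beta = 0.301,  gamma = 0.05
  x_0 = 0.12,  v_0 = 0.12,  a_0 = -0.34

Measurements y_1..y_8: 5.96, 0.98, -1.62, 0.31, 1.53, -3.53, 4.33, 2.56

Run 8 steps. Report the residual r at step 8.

step 1: x_pred=0.1346  r=5.8254  x^+=5.0687  v^+=3.1211  a^+=1.5858
step 2: x_pred=7.0252  r=-6.0452  x^+=1.9049  v^+=0.6849  a^+=-0.4126
step 3: x_pred=2.2192  r=-3.8392  x^+=-1.0326  v^+=-1.6431  a^+=-1.6818
step 4: x_pred=-2.1907  r=2.5007  x^+=-0.0726  v^+=-1.1996  a^+=-0.8551
step 5: x_pred=-0.8617  r=2.3917  x^+=1.1641  v^+=-0.3610  a^+=-0.0645
step 6: x_pred=0.9558  r=-4.4858  x^+=-2.8437  v^+=-2.8514  a^+=-1.5474
step 7: x_pred=-4.6460  r=8.9760  x^+=2.9567  v^+=1.2099  a^+=1.4199
step 8: x_pred=3.8369  r=-1.2769  x^+=2.7554  v^+=1.2920  a^+=0.9978

resid = -1.2769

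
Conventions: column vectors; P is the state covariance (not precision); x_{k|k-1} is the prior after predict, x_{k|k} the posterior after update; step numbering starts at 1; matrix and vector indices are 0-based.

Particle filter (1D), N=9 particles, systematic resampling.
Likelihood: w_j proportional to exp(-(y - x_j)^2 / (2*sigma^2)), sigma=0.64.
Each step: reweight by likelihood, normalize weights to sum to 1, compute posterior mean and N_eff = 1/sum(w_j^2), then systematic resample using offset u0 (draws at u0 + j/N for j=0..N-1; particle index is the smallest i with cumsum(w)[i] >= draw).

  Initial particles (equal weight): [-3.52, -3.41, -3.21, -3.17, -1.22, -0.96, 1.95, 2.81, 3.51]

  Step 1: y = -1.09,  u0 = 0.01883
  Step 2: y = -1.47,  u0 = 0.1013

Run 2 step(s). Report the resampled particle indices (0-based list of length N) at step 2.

resampled_idx = [0, 1, 2, 3, 4, 5, 6, 7, 8]

step 1: w=[0.0004, 0.0007, 0.0021, 0.0026, 0.4971, 0.4971, 0.0000, 0.0000, 0.0000]  mean=-1.1024  Neff=2.0233  idx=[4, 4, 4, 4, 4, 5, 5, 5, 5]
step 2: w=[0.1228, 0.1228, 0.1228, 0.1228, 0.1228, 0.0965, 0.0965, 0.0965, 0.0965]  mean=-1.1197  Neff=8.8770  idx=[0, 1, 2, 3, 4, 5, 6, 7, 8]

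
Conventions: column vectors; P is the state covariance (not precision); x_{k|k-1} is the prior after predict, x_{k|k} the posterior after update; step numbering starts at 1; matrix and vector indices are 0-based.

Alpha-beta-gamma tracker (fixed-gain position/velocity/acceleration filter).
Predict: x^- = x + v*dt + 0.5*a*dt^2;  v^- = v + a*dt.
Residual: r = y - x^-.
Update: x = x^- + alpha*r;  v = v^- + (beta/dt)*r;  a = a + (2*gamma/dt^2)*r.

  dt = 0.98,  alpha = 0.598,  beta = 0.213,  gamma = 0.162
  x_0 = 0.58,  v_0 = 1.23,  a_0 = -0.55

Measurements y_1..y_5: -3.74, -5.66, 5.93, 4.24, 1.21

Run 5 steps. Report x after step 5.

x_post = 2.3237

step 1: x_pred=1.5213  r=-5.2613  x^+=-1.6250  v^+=-0.4525  a^+=-2.3249
step 2: x_pred=-3.1849  r=-2.4751  x^+=-4.6650  v^+=-3.2689  a^+=-3.1600
step 3: x_pred=-9.3860  r=15.3160  x^+=-0.2270  v^+=-3.0368  a^+=2.0070
step 4: x_pred=-2.2393  r=6.4793  x^+=1.6353  v^+=0.3383  a^+=4.1929
step 5: x_pred=3.9803  r=-2.7703  x^+=2.3237  v^+=3.8453  a^+=3.2583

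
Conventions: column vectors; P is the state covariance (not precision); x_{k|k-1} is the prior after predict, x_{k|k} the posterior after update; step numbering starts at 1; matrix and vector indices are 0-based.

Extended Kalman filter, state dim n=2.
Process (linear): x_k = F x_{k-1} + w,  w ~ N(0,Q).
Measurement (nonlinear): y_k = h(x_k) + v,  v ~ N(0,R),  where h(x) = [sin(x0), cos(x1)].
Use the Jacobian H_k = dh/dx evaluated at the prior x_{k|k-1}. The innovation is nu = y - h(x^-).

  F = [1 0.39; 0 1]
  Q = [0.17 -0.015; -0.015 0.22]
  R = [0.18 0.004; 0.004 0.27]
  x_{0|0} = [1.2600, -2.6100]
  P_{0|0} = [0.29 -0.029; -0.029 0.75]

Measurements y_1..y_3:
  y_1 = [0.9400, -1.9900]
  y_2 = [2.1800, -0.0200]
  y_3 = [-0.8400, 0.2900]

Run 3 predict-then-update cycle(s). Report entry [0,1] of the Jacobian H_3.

H_jac[0,1] = 0.0000

step 1: x^-=[0.2421, -2.6100]  P^-=[0.5515 0.2485; 0.2485 0.9700]  H_jac=[0.9708 0.0000; 0.0000 0.5069]  S=[0.6998 0.1263; 0.1263 0.5192]  K=[0.7544 0.0591; 0.1818 0.9027]  nu=[0.7003, -1.1280]  x^+=[0.7037, -3.5009]  P^+=[0.1401 0.0374; 0.0374 0.4823]
step 2: x^-=[-0.6616, -3.5009]  P^-=[0.4127 0.2105; 0.2105 0.7023]  H_jac=[0.7890 0.0000; 0.0000 -0.3517]  S=[0.4369 -0.0544; -0.0544 0.3568]  K=[0.7333 -0.0956; 0.2997 -0.6464]  nu=[2.7944, 0.9161]  x^+=[1.3000, -3.2556]  P^+=[0.1668 0.0651; 0.0651 0.4929]
step 3: x^-=[0.0303, -3.2556]  P^-=[0.4626 0.2423; 0.2423 0.7129]  H_jac=[0.9995 0.0000; 0.0000 -0.1138]  S=[0.6421 -0.0236; -0.0236 0.2792]  K=[0.7186 -0.0381; 0.3677 -0.2595]  nu=[-0.8703, 1.2835]  x^+=[-0.6440, -3.9087]  P^+=[0.1293 0.0652; 0.0652 0.6028]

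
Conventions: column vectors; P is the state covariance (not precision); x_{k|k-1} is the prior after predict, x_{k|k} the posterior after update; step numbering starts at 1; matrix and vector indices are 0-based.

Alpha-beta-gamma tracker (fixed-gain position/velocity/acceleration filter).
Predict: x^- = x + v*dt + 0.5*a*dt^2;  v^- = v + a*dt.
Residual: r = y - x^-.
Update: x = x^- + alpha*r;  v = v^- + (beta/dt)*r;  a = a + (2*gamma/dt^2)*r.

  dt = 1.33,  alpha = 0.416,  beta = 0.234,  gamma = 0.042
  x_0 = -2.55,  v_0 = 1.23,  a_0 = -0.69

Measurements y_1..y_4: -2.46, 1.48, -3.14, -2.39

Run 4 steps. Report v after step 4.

v_post = -1.6884

step 1: x_pred=-1.5244  r=-0.9356  x^+=-1.9136  v^+=0.1477  a^+=-0.7344
step 2: x_pred=-2.3667  r=3.8467  x^+=-0.7665  v^+=-0.1523  a^+=-0.5518
step 3: x_pred=-1.4571  r=-1.6829  x^+=-2.1572  v^+=-1.1822  a^+=-0.6317
step 4: x_pred=-4.2882  r=1.8982  x^+=-3.4986  v^+=-1.6884  a^+=-0.5415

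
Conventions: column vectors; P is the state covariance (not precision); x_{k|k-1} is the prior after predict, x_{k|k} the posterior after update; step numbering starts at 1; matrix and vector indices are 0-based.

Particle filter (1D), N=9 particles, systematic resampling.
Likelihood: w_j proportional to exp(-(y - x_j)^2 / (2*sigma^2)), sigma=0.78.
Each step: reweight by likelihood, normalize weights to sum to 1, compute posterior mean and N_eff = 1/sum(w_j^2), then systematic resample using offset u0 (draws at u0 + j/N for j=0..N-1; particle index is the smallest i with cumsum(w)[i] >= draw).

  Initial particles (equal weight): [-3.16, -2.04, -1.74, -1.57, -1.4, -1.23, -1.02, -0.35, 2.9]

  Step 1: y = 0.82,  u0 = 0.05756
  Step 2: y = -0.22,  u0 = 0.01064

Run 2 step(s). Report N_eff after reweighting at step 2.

step 1: w=[0.0000, 0.0025, 0.0096, 0.0191, 0.0364, 0.0660, 0.1292, 0.6776, 0.0596]  mean=-0.3799  Neff=2.0593  idx=[4, 6, 7, 7, 7, 7, 7, 7, 8]
step 2: w=[0.0466, 0.0866, 0.1445, 0.1445, 0.1445, 0.1445, 0.1445, 0.1445, 0.0000]  mean=-0.4568  Neff=7.4142  idx=[0, 1, 2, 3, 4, 4, 5, 6, 7]

N_eff = 7.4142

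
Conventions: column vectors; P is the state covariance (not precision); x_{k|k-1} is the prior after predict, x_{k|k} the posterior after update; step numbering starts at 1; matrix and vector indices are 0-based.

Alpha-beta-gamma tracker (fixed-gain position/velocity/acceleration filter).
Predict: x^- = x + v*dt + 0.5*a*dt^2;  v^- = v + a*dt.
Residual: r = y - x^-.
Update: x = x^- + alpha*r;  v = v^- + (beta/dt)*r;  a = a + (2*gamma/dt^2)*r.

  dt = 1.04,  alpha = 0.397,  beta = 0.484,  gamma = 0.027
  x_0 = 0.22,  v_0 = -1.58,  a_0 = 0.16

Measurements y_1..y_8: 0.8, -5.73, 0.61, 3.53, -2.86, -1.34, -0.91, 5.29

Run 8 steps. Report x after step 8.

step 1: x_pred=-1.3367  r=2.1367  x^+=-0.4884  v^+=-0.4192  a^+=0.2667
step 2: x_pred=-0.7802  r=-4.9498  x^+=-2.7453  v^+=-2.4454  a^+=0.0196
step 3: x_pred=-5.2780  r=5.8880  x^+=-2.9404  v^+=0.3150  a^+=0.3135
step 4: x_pred=-2.4432  r=5.9732  x^+=-0.0719  v^+=3.4210  a^+=0.6117
step 5: x_pred=3.8168  r=-6.6768  x^+=1.1661  v^+=0.9499  a^+=0.2784
step 6: x_pred=2.3045  r=-3.6445  x^+=0.8577  v^+=-0.4567  a^+=0.0964
step 7: x_pred=0.4349  r=-1.3449  x^+=-0.0991  v^+=-0.9823  a^+=0.0293
step 8: x_pred=-1.1048  r=6.3948  x^+=1.4340  v^+=2.0242  a^+=0.3486

x_post = 1.4340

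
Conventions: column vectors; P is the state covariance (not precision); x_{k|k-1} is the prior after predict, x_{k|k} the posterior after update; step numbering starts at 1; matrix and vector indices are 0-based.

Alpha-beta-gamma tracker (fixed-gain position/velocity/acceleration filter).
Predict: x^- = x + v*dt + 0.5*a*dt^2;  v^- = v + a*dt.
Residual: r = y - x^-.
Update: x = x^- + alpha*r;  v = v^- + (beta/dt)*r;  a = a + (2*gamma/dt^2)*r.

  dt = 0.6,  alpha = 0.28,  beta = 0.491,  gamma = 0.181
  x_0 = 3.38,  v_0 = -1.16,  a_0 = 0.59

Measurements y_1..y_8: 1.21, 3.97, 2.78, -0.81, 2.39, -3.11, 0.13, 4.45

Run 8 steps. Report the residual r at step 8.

resid = 10.7928

step 1: x_pred=2.7902  r=-1.5802  x^+=2.3477  v^+=-2.0991  a^+=-0.9990
step 2: x_pred=0.9084  r=3.0616  x^+=1.7657  v^+=-0.1931  a^+=2.0796
step 3: x_pred=2.0241  r=0.7559  x^+=2.2358  v^+=1.6732  a^+=2.8397
step 4: x_pred=3.7508  r=-4.5608  x^+=2.4738  v^+=-0.3553  a^+=-1.7465
step 5: x_pred=1.9462  r=0.4438  x^+=2.0705  v^+=-1.0400  a^+=-1.3002
step 6: x_pred=1.2124  r=-4.3224  x^+=0.0021  v^+=-5.3574  a^+=-5.6467
step 7: x_pred=-4.2287  r=4.3587  x^+=-3.0082  v^+=-5.1785  a^+=-1.2638
step 8: x_pred=-6.3428  r=10.7928  x^+=-3.3208  v^+=2.8953  a^+=9.5890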